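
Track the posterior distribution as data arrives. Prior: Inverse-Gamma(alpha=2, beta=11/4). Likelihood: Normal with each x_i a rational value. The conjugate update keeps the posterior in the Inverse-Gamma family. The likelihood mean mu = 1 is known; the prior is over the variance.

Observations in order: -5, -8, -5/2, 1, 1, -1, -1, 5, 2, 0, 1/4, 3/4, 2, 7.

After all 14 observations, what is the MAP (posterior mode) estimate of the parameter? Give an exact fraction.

obs 1: x=-5 → posterior Inverse-Gamma(5/2, 83/4)
obs 2: x=-8 → posterior Inverse-Gamma(3, 245/4)
obs 3: x=-5/2 → posterior Inverse-Gamma(7/2, 539/8)
obs 4: x=1 → posterior Inverse-Gamma(4, 539/8)
obs 5: x=1 → posterior Inverse-Gamma(9/2, 539/8)
obs 6: x=-1 → posterior Inverse-Gamma(5, 555/8)
obs 7: x=-1 → posterior Inverse-Gamma(11/2, 571/8)
obs 8: x=5 → posterior Inverse-Gamma(6, 635/8)
obs 9: x=2 → posterior Inverse-Gamma(13/2, 639/8)
obs 10: x=0 → posterior Inverse-Gamma(7, 643/8)
obs 11: x=1/4 → posterior Inverse-Gamma(15/2, 2581/32)
obs 12: x=3/4 → posterior Inverse-Gamma(8, 1291/16)
obs 13: x=2 → posterior Inverse-Gamma(17/2, 1299/16)
obs 14: x=7 → posterior Inverse-Gamma(9, 1587/16)

1587/160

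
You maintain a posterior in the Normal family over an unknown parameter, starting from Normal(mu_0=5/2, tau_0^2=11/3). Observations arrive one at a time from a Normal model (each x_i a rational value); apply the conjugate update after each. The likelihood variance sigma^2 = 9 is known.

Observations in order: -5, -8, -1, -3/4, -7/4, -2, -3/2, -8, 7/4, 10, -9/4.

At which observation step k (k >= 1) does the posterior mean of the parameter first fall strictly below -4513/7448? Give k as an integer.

obs 1: x=-5 → posterior Normal(25/76, 99/38)
obs 2: x=-8 → posterior Normal(-151/98, 99/49)
obs 3: x=-1 → posterior Normal(-173/120, 33/20)
obs 4: x=-3/4 → posterior Normal(-379/284, 99/71)
obs 5: x=-7/4 → posterior Normal(-57/41, 99/82)
obs 6: x=-2 → posterior Normal(-136/93, 33/31)
obs 7: x=-3/2 → posterior Normal(-305/208, 99/104)
obs 8: x=-8 → posterior Normal(-481/230, 99/115)
obs 9: x=7/4 → posterior Normal(-295/168, 11/14)
obs 10: x=10 → posterior Normal(-445/548, 99/137)
obs 11: x=-9/4 → posterior Normal(-34/37, 99/148)

k = 2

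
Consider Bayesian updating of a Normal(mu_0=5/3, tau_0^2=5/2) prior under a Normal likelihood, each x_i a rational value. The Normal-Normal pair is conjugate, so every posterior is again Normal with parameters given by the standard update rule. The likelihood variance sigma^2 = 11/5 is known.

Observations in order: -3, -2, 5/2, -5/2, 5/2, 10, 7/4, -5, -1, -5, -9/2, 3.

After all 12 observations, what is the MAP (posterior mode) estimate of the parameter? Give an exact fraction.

obs 1: x=-3 → posterior Normal(-115/141, 55/47)
obs 2: x=-2 → posterior Normal(-265/216, 55/72)
obs 3: x=5/2 → posterior Normal(-155/582, 55/97)
obs 4: x=-5/2 → posterior Normal(-265/366, 55/122)
obs 5: x=5/2 → posterior Normal(-155/882, 55/147)
obs 6: x=10 → posterior Normal(1345/1032, 55/172)
obs 7: x=7/4 → posterior Normal(3215/2364, 55/197)
obs 8: x=-5 → posterior Normal(1715/2664, 55/222)
obs 9: x=-1 → posterior Normal(1415/2964, 55/247)
obs 10: x=-5 → posterior Normal(-5/192, 55/272)
obs 11: x=-9/2 → posterior Normal(-1435/3564, 5/27)
obs 12: x=3 → posterior Normal(-535/3864, 55/322)

-535/3864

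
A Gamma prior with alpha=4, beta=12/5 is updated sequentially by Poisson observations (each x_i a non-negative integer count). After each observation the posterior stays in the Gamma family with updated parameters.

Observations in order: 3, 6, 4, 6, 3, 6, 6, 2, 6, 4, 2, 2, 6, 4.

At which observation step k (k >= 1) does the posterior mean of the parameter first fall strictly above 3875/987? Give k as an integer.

k = 7

obs 1: x=3 → posterior Gamma(7, 17/5)
obs 2: x=6 → posterior Gamma(13, 22/5)
obs 3: x=4 → posterior Gamma(17, 27/5)
obs 4: x=6 → posterior Gamma(23, 32/5)
obs 5: x=3 → posterior Gamma(26, 37/5)
obs 6: x=6 → posterior Gamma(32, 42/5)
obs 7: x=6 → posterior Gamma(38, 47/5)
obs 8: x=2 → posterior Gamma(40, 52/5)
obs 9: x=6 → posterior Gamma(46, 57/5)
obs 10: x=4 → posterior Gamma(50, 62/5)
obs 11: x=2 → posterior Gamma(52, 67/5)
obs 12: x=2 → posterior Gamma(54, 72/5)
obs 13: x=6 → posterior Gamma(60, 77/5)
obs 14: x=4 → posterior Gamma(64, 82/5)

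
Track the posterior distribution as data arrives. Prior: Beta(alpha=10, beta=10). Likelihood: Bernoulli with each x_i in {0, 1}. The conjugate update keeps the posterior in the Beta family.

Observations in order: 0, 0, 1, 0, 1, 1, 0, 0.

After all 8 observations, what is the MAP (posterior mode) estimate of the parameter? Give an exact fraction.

obs 1: x=0 → posterior Beta(10, 11)
obs 2: x=0 → posterior Beta(10, 12)
obs 3: x=1 → posterior Beta(11, 12)
obs 4: x=0 → posterior Beta(11, 13)
obs 5: x=1 → posterior Beta(12, 13)
obs 6: x=1 → posterior Beta(13, 13)
obs 7: x=0 → posterior Beta(13, 14)
obs 8: x=0 → posterior Beta(13, 15)

6/13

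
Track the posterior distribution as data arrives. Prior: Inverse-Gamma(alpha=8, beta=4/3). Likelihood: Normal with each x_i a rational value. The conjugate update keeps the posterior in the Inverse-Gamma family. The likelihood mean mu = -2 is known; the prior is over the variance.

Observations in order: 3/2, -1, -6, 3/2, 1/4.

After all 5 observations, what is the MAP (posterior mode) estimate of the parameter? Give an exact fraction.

2363/1104

obs 1: x=3/2 → posterior Inverse-Gamma(17/2, 179/24)
obs 2: x=-1 → posterior Inverse-Gamma(9, 191/24)
obs 3: x=-6 → posterior Inverse-Gamma(19/2, 383/24)
obs 4: x=3/2 → posterior Inverse-Gamma(10, 265/12)
obs 5: x=1/4 → posterior Inverse-Gamma(21/2, 2363/96)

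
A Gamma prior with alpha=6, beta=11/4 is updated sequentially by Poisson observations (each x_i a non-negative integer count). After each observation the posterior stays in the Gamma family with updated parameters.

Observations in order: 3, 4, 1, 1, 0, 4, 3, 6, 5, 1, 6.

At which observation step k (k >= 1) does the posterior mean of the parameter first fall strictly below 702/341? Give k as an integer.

k = 5

obs 1: x=3 → posterior Gamma(9, 15/4)
obs 2: x=4 → posterior Gamma(13, 19/4)
obs 3: x=1 → posterior Gamma(14, 23/4)
obs 4: x=1 → posterior Gamma(15, 27/4)
obs 5: x=0 → posterior Gamma(15, 31/4)
obs 6: x=4 → posterior Gamma(19, 35/4)
obs 7: x=3 → posterior Gamma(22, 39/4)
obs 8: x=6 → posterior Gamma(28, 43/4)
obs 9: x=5 → posterior Gamma(33, 47/4)
obs 10: x=1 → posterior Gamma(34, 51/4)
obs 11: x=6 → posterior Gamma(40, 55/4)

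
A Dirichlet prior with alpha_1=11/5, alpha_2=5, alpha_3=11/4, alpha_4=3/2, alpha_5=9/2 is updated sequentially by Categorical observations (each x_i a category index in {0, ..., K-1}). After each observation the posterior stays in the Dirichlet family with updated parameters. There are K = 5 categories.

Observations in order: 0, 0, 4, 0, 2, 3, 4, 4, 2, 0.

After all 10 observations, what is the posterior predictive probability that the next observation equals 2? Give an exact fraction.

95/519

obs 1: x=0 → posterior Dirichlet(16/5, 5, 11/4, 3/2, 9/2)
obs 2: x=0 → posterior Dirichlet(21/5, 5, 11/4, 3/2, 9/2)
obs 3: x=4 → posterior Dirichlet(21/5, 5, 11/4, 3/2, 11/2)
obs 4: x=0 → posterior Dirichlet(26/5, 5, 11/4, 3/2, 11/2)
obs 5: x=2 → posterior Dirichlet(26/5, 5, 15/4, 3/2, 11/2)
obs 6: x=3 → posterior Dirichlet(26/5, 5, 15/4, 5/2, 11/2)
obs 7: x=4 → posterior Dirichlet(26/5, 5, 15/4, 5/2, 13/2)
obs 8: x=4 → posterior Dirichlet(26/5, 5, 15/4, 5/2, 15/2)
obs 9: x=2 → posterior Dirichlet(26/5, 5, 19/4, 5/2, 15/2)
obs 10: x=0 → posterior Dirichlet(31/5, 5, 19/4, 5/2, 15/2)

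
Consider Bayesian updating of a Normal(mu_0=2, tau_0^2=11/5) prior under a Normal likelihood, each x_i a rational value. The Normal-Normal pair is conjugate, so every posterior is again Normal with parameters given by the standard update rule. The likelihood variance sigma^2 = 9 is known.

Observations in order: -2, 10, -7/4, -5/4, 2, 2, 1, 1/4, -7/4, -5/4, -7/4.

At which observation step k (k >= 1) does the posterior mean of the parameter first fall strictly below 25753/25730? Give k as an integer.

obs 1: x=-2 → posterior Normal(17/14, 99/56)
obs 2: x=10 → posterior Normal(178/67, 99/67)
obs 3: x=-7/4 → posterior Normal(635/312, 33/26)
obs 4: x=-5/4 → posterior Normal(145/89, 99/89)
obs 5: x=2 → posterior Normal(167/100, 99/100)
obs 6: x=2 → posterior Normal(63/37, 33/37)
obs 7: x=1 → posterior Normal(100/61, 99/122)
obs 8: x=1/4 → posterior Normal(811/532, 99/133)
obs 9: x=-7/4 → posterior Normal(367/288, 11/16)
obs 10: x=-5/4 → posterior Normal(679/620, 99/155)
obs 11: x=-7/4 → posterior Normal(301/332, 99/166)

k = 11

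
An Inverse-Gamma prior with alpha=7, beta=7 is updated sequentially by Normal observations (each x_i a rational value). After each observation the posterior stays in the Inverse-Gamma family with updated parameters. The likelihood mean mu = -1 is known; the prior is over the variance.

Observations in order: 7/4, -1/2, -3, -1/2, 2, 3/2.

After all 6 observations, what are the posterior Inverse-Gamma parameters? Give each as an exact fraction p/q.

alpha=10, beta=661/32

obs 1: x=7/4 → posterior Inverse-Gamma(15/2, 345/32)
obs 2: x=-1/2 → posterior Inverse-Gamma(8, 349/32)
obs 3: x=-3 → posterior Inverse-Gamma(17/2, 413/32)
obs 4: x=-1/2 → posterior Inverse-Gamma(9, 417/32)
obs 5: x=2 → posterior Inverse-Gamma(19/2, 561/32)
obs 6: x=3/2 → posterior Inverse-Gamma(10, 661/32)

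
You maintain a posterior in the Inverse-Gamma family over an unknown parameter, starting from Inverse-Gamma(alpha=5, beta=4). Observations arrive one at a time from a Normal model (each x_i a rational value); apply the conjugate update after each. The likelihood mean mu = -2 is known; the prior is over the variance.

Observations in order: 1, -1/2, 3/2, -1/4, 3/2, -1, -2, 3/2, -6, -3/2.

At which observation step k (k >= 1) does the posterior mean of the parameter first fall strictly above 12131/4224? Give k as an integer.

k = 4

obs 1: x=1 → posterior Inverse-Gamma(11/2, 17/2)
obs 2: x=-1/2 → posterior Inverse-Gamma(6, 77/8)
obs 3: x=3/2 → posterior Inverse-Gamma(13/2, 63/4)
obs 4: x=-1/4 → posterior Inverse-Gamma(7, 553/32)
obs 5: x=3/2 → posterior Inverse-Gamma(15/2, 749/32)
obs 6: x=-1 → posterior Inverse-Gamma(8, 765/32)
obs 7: x=-2 → posterior Inverse-Gamma(17/2, 765/32)
obs 8: x=3/2 → posterior Inverse-Gamma(9, 961/32)
obs 9: x=-6 → posterior Inverse-Gamma(19/2, 1217/32)
obs 10: x=-3/2 → posterior Inverse-Gamma(10, 1221/32)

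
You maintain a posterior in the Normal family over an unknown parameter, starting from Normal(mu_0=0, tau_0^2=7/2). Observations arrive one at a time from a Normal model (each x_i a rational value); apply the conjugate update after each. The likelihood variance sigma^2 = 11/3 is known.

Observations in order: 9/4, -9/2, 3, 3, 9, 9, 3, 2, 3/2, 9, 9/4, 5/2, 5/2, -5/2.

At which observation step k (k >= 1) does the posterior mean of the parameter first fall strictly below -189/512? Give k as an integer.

obs 1: x=9/4 → posterior Normal(189/172, 77/43)
obs 2: x=-9/2 → posterior Normal(-189/256, 77/64)
obs 3: x=3 → posterior Normal(63/340, 77/85)
obs 4: x=3 → posterior Normal(315/424, 77/106)
obs 5: x=9 → posterior Normal(1071/508, 77/127)
obs 6: x=9 → posterior Normal(1827/592, 77/148)
obs 7: x=3 → posterior Normal(2079/676, 77/169)
obs 8: x=2 → posterior Normal(2247/760, 77/190)
obs 9: x=3/2 → posterior Normal(2373/844, 77/211)
obs 10: x=9 → posterior Normal(3129/928, 77/232)
obs 11: x=9/4 → posterior Normal(1659/506, 7/23)
obs 12: x=5/2 → posterior Normal(441/137, 77/274)
obs 13: x=5/2 → posterior Normal(1869/590, 77/295)
obs 14: x=-5/2 → posterior Normal(441/158, 77/316)

k = 2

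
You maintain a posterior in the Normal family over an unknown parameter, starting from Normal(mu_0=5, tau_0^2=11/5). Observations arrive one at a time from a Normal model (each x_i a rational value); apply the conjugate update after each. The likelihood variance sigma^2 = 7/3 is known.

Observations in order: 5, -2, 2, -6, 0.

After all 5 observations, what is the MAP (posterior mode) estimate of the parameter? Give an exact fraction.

71/100

obs 1: x=5 → posterior Normal(5, 77/68)
obs 2: x=-2 → posterior Normal(274/101, 77/101)
obs 3: x=2 → posterior Normal(170/67, 77/134)
obs 4: x=-6 → posterior Normal(142/167, 77/167)
obs 5: x=0 → posterior Normal(71/100, 77/200)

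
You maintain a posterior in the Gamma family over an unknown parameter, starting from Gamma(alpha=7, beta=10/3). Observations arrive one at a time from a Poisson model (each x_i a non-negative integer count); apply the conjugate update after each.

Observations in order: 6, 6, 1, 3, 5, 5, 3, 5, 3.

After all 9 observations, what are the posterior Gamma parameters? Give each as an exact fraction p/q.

alpha=44, beta=37/3

obs 1: x=6 → posterior Gamma(13, 13/3)
obs 2: x=6 → posterior Gamma(19, 16/3)
obs 3: x=1 → posterior Gamma(20, 19/3)
obs 4: x=3 → posterior Gamma(23, 22/3)
obs 5: x=5 → posterior Gamma(28, 25/3)
obs 6: x=5 → posterior Gamma(33, 28/3)
obs 7: x=3 → posterior Gamma(36, 31/3)
obs 8: x=5 → posterior Gamma(41, 34/3)
obs 9: x=3 → posterior Gamma(44, 37/3)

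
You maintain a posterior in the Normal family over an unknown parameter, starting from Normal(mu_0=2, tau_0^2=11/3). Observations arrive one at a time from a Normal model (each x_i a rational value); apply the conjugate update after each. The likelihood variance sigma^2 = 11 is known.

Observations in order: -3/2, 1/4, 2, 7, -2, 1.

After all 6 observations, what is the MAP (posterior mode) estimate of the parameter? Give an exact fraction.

17/12

obs 1: x=-3/2 → posterior Normal(9/8, 11/4)
obs 2: x=1/4 → posterior Normal(19/20, 11/5)
obs 3: x=2 → posterior Normal(9/8, 11/6)
obs 4: x=7 → posterior Normal(55/28, 11/7)
obs 5: x=-2 → posterior Normal(47/32, 11/8)
obs 6: x=1 → posterior Normal(17/12, 11/9)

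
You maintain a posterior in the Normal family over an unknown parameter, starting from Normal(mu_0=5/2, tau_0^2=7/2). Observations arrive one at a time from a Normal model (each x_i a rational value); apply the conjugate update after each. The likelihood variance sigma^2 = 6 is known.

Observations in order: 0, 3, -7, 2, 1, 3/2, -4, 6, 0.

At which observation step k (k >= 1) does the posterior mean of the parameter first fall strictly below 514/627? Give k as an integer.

k = 3

obs 1: x=0 → posterior Normal(30/19, 42/19)
obs 2: x=3 → posterior Normal(51/26, 21/13)
obs 3: x=-7 → posterior Normal(2/33, 14/11)
obs 4: x=2 → posterior Normal(2/5, 21/20)
obs 5: x=1 → posterior Normal(23/47, 42/47)
obs 6: x=3/2 → posterior Normal(67/108, 7/9)
obs 7: x=-4 → posterior Normal(11/122, 42/61)
obs 8: x=6 → posterior Normal(95/136, 21/34)
obs 9: x=0 → posterior Normal(19/30, 14/25)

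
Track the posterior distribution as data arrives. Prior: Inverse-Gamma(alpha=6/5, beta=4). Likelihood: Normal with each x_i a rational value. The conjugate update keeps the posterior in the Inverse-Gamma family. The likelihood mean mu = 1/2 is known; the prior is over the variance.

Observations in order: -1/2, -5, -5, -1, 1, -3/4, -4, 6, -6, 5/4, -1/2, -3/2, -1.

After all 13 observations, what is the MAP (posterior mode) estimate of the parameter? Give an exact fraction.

6965/696

obs 1: x=-1/2 → posterior Inverse-Gamma(17/10, 9/2)
obs 2: x=-5 → posterior Inverse-Gamma(11/5, 157/8)
obs 3: x=-5 → posterior Inverse-Gamma(27/10, 139/4)
obs 4: x=-1 → posterior Inverse-Gamma(16/5, 287/8)
obs 5: x=1 → posterior Inverse-Gamma(37/10, 36)
obs 6: x=-3/4 → posterior Inverse-Gamma(21/5, 1177/32)
obs 7: x=-4 → posterior Inverse-Gamma(47/10, 1501/32)
obs 8: x=6 → posterior Inverse-Gamma(26/5, 1985/32)
obs 9: x=-6 → posterior Inverse-Gamma(57/10, 2661/32)
obs 10: x=5/4 → posterior Inverse-Gamma(31/5, 1335/16)
obs 11: x=-1/2 → posterior Inverse-Gamma(67/10, 1343/16)
obs 12: x=-3/2 → posterior Inverse-Gamma(36/5, 1375/16)
obs 13: x=-1 → posterior Inverse-Gamma(77/10, 1393/16)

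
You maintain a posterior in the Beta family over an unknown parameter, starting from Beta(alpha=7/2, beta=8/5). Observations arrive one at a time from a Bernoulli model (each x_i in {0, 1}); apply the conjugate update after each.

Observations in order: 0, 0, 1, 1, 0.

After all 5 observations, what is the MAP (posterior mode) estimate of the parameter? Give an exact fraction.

5/9

obs 1: x=0 → posterior Beta(7/2, 13/5)
obs 2: x=0 → posterior Beta(7/2, 18/5)
obs 3: x=1 → posterior Beta(9/2, 18/5)
obs 4: x=1 → posterior Beta(11/2, 18/5)
obs 5: x=0 → posterior Beta(11/2, 23/5)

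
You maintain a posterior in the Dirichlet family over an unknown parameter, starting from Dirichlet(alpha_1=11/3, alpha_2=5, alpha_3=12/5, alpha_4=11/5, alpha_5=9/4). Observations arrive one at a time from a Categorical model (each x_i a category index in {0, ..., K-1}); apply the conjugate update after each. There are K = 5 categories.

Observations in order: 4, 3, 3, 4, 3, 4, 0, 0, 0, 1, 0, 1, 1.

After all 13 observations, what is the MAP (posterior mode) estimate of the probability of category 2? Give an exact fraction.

84/1411

obs 1: x=4 → posterior Dirichlet(11/3, 5, 12/5, 11/5, 13/4)
obs 2: x=3 → posterior Dirichlet(11/3, 5, 12/5, 16/5, 13/4)
obs 3: x=3 → posterior Dirichlet(11/3, 5, 12/5, 21/5, 13/4)
obs 4: x=4 → posterior Dirichlet(11/3, 5, 12/5, 21/5, 17/4)
obs 5: x=3 → posterior Dirichlet(11/3, 5, 12/5, 26/5, 17/4)
obs 6: x=4 → posterior Dirichlet(11/3, 5, 12/5, 26/5, 21/4)
obs 7: x=0 → posterior Dirichlet(14/3, 5, 12/5, 26/5, 21/4)
obs 8: x=0 → posterior Dirichlet(17/3, 5, 12/5, 26/5, 21/4)
obs 9: x=0 → posterior Dirichlet(20/3, 5, 12/5, 26/5, 21/4)
obs 10: x=1 → posterior Dirichlet(20/3, 6, 12/5, 26/5, 21/4)
obs 11: x=0 → posterior Dirichlet(23/3, 6, 12/5, 26/5, 21/4)
obs 12: x=1 → posterior Dirichlet(23/3, 7, 12/5, 26/5, 21/4)
obs 13: x=1 → posterior Dirichlet(23/3, 8, 12/5, 26/5, 21/4)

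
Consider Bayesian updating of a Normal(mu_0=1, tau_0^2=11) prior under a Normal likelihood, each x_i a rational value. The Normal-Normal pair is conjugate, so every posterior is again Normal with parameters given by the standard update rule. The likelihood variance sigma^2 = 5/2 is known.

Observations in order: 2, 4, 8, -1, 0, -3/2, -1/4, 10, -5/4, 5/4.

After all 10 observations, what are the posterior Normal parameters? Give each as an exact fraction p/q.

obs 1: x=2 → posterior Normal(49/27, 55/27)
obs 2: x=4 → posterior Normal(137/49, 55/49)
obs 3: x=8 → posterior Normal(313/71, 55/71)
obs 4: x=-1 → posterior Normal(97/31, 55/93)
obs 5: x=0 → posterior Normal(291/115, 11/23)
obs 6: x=-3/2 → posterior Normal(258/137, 55/137)
obs 7: x=-1/4 → posterior Normal(505/318, 55/159)
obs 8: x=10 → posterior Normal(945/362, 55/181)
obs 9: x=-5/4 → posterior Normal(445/203, 55/203)
obs 10: x=5/4 → posterior Normal(21/10, 11/45)

mu_0=21/10, tau_0^2=11/45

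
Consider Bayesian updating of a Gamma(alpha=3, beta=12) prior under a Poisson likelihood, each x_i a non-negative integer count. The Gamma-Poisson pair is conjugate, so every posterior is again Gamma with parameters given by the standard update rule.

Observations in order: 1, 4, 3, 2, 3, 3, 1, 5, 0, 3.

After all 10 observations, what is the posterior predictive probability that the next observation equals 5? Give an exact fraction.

obs 1: x=1 → posterior Gamma(4, 13)
obs 2: x=4 → posterior Gamma(8, 14)
obs 3: x=3 → posterior Gamma(11, 15)
obs 4: x=2 → posterior Gamma(13, 16)
obs 5: x=3 → posterior Gamma(16, 17)
obs 6: x=3 → posterior Gamma(19, 18)
obs 7: x=1 → posterior Gamma(20, 19)
obs 8: x=5 → posterior Gamma(25, 20)
obs 9: x=0 → posterior Gamma(25, 21)
obs 10: x=3 → posterior Gamma(28, 22)

7795478410198664375869573798901702182567936/865004941741938633917747707002884268046728983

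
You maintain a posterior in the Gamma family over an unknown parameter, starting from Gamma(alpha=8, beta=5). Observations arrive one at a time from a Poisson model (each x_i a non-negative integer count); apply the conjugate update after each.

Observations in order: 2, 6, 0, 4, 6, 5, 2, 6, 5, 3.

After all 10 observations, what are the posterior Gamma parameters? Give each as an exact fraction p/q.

alpha=47, beta=15

obs 1: x=2 → posterior Gamma(10, 6)
obs 2: x=6 → posterior Gamma(16, 7)
obs 3: x=0 → posterior Gamma(16, 8)
obs 4: x=4 → posterior Gamma(20, 9)
obs 5: x=6 → posterior Gamma(26, 10)
obs 6: x=5 → posterior Gamma(31, 11)
obs 7: x=2 → posterior Gamma(33, 12)
obs 8: x=6 → posterior Gamma(39, 13)
obs 9: x=5 → posterior Gamma(44, 14)
obs 10: x=3 → posterior Gamma(47, 15)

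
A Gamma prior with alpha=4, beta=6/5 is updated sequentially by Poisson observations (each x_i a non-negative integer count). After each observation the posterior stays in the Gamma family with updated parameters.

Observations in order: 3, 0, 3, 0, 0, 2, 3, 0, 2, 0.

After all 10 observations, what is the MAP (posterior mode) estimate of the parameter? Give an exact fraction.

10/7

obs 1: x=3 → posterior Gamma(7, 11/5)
obs 2: x=0 → posterior Gamma(7, 16/5)
obs 3: x=3 → posterior Gamma(10, 21/5)
obs 4: x=0 → posterior Gamma(10, 26/5)
obs 5: x=0 → posterior Gamma(10, 31/5)
obs 6: x=2 → posterior Gamma(12, 36/5)
obs 7: x=3 → posterior Gamma(15, 41/5)
obs 8: x=0 → posterior Gamma(15, 46/5)
obs 9: x=2 → posterior Gamma(17, 51/5)
obs 10: x=0 → posterior Gamma(17, 56/5)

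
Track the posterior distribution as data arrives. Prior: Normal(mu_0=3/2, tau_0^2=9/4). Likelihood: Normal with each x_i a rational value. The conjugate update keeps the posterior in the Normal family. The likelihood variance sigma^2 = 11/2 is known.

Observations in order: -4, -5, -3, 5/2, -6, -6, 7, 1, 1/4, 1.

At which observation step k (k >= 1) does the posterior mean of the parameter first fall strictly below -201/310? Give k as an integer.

obs 1: x=-4 → posterior Normal(-3/31, 99/62)
obs 2: x=-5 → posterior Normal(-6/5, 99/80)
obs 3: x=-3 → posterior Normal(-75/49, 99/98)
obs 4: x=5/2 → posterior Normal(-105/116, 99/116)
obs 5: x=-6 → posterior Normal(-213/134, 99/134)
obs 6: x=-6 → posterior Normal(-321/152, 99/152)
obs 7: x=7 → posterior Normal(-39/34, 99/170)
obs 8: x=1 → posterior Normal(-177/188, 99/188)
obs 9: x=1/4 → posterior Normal(-345/412, 99/206)
obs 10: x=1 → posterior Normal(-309/448, 99/224)

k = 2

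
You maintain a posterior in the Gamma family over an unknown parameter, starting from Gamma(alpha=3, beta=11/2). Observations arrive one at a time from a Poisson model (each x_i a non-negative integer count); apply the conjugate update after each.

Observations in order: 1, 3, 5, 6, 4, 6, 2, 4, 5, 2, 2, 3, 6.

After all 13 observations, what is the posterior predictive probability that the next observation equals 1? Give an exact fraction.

28156562869854807842024418515689733871626289048553639938064242981401810135885255048/163110087274652395914564002391575932303567001012708002900761031338535542556979158563

obs 1: x=1 → posterior Gamma(4, 13/2)
obs 2: x=3 → posterior Gamma(7, 15/2)
obs 3: x=5 → posterior Gamma(12, 17/2)
obs 4: x=6 → posterior Gamma(18, 19/2)
obs 5: x=4 → posterior Gamma(22, 21/2)
obs 6: x=6 → posterior Gamma(28, 23/2)
obs 7: x=2 → posterior Gamma(30, 25/2)
obs 8: x=4 → posterior Gamma(34, 27/2)
obs 9: x=5 → posterior Gamma(39, 29/2)
obs 10: x=2 → posterior Gamma(41, 31/2)
obs 11: x=2 → posterior Gamma(43, 33/2)
obs 12: x=3 → posterior Gamma(46, 35/2)
obs 13: x=6 → posterior Gamma(52, 37/2)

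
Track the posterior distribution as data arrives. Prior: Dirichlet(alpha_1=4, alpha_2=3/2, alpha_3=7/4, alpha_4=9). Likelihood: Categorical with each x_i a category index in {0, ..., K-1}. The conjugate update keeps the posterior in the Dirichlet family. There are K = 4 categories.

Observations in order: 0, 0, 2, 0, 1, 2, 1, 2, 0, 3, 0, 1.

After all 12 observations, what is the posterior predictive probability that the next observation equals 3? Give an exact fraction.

obs 1: x=0 → posterior Dirichlet(5, 3/2, 7/4, 9)
obs 2: x=0 → posterior Dirichlet(6, 3/2, 7/4, 9)
obs 3: x=2 → posterior Dirichlet(6, 3/2, 11/4, 9)
obs 4: x=0 → posterior Dirichlet(7, 3/2, 11/4, 9)
obs 5: x=1 → posterior Dirichlet(7, 5/2, 11/4, 9)
obs 6: x=2 → posterior Dirichlet(7, 5/2, 15/4, 9)
obs 7: x=1 → posterior Dirichlet(7, 7/2, 15/4, 9)
obs 8: x=2 → posterior Dirichlet(7, 7/2, 19/4, 9)
obs 9: x=0 → posterior Dirichlet(8, 7/2, 19/4, 9)
obs 10: x=3 → posterior Dirichlet(8, 7/2, 19/4, 10)
obs 11: x=0 → posterior Dirichlet(9, 7/2, 19/4, 10)
obs 12: x=1 → posterior Dirichlet(9, 9/2, 19/4, 10)

40/113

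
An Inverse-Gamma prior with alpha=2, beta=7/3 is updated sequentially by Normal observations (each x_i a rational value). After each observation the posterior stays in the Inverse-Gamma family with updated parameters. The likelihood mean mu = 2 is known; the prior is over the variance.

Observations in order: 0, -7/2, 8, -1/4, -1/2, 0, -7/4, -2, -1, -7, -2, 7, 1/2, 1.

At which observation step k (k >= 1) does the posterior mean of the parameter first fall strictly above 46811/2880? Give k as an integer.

k = 10

obs 1: x=0 → posterior Inverse-Gamma(5/2, 13/3)
obs 2: x=-7/2 → posterior Inverse-Gamma(3, 467/24)
obs 3: x=8 → posterior Inverse-Gamma(7/2, 899/24)
obs 4: x=-1/4 → posterior Inverse-Gamma(4, 3839/96)
obs 5: x=-1/2 → posterior Inverse-Gamma(9/2, 4139/96)
obs 6: x=0 → posterior Inverse-Gamma(5, 4331/96)
obs 7: x=-7/4 → posterior Inverse-Gamma(11/2, 2503/48)
obs 8: x=-2 → posterior Inverse-Gamma(6, 2887/48)
obs 9: x=-1 → posterior Inverse-Gamma(13/2, 3103/48)
obs 10: x=-7 → posterior Inverse-Gamma(7, 5047/48)
obs 11: x=-2 → posterior Inverse-Gamma(15/2, 5431/48)
obs 12: x=7 → posterior Inverse-Gamma(8, 6031/48)
obs 13: x=1/2 → posterior Inverse-Gamma(17/2, 6085/48)
obs 14: x=1 → posterior Inverse-Gamma(9, 6109/48)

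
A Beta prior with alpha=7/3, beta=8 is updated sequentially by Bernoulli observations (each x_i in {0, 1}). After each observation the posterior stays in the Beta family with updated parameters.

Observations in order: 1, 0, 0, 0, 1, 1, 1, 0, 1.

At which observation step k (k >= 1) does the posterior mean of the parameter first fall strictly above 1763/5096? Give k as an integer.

obs 1: x=1 → posterior Beta(10/3, 8)
obs 2: x=0 → posterior Beta(10/3, 9)
obs 3: x=0 → posterior Beta(10/3, 10)
obs 4: x=0 → posterior Beta(10/3, 11)
obs 5: x=1 → posterior Beta(13/3, 11)
obs 6: x=1 → posterior Beta(16/3, 11)
obs 7: x=1 → posterior Beta(19/3, 11)
obs 8: x=0 → posterior Beta(19/3, 12)
obs 9: x=1 → posterior Beta(22/3, 12)

k = 7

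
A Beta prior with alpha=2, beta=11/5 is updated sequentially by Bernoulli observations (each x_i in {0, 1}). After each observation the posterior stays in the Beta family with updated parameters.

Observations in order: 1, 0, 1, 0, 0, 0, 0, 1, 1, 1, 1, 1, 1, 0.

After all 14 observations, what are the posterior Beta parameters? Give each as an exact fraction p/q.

alpha=10, beta=41/5

obs 1: x=1 → posterior Beta(3, 11/5)
obs 2: x=0 → posterior Beta(3, 16/5)
obs 3: x=1 → posterior Beta(4, 16/5)
obs 4: x=0 → posterior Beta(4, 21/5)
obs 5: x=0 → posterior Beta(4, 26/5)
obs 6: x=0 → posterior Beta(4, 31/5)
obs 7: x=0 → posterior Beta(4, 36/5)
obs 8: x=1 → posterior Beta(5, 36/5)
obs 9: x=1 → posterior Beta(6, 36/5)
obs 10: x=1 → posterior Beta(7, 36/5)
obs 11: x=1 → posterior Beta(8, 36/5)
obs 12: x=1 → posterior Beta(9, 36/5)
obs 13: x=1 → posterior Beta(10, 36/5)
obs 14: x=0 → posterior Beta(10, 41/5)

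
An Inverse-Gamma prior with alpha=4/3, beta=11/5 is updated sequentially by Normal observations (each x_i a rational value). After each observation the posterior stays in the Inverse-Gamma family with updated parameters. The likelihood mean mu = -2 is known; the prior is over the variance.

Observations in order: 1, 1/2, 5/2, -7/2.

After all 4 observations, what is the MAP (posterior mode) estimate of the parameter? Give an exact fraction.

2529/520

obs 1: x=1 → posterior Inverse-Gamma(11/6, 67/10)
obs 2: x=1/2 → posterior Inverse-Gamma(7/3, 393/40)
obs 3: x=5/2 → posterior Inverse-Gamma(17/6, 399/20)
obs 4: x=-7/2 → posterior Inverse-Gamma(10/3, 843/40)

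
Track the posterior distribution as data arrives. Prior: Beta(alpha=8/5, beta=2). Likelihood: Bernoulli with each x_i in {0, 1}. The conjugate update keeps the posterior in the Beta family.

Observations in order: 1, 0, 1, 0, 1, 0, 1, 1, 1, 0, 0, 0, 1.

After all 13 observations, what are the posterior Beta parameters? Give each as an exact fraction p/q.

alpha=43/5, beta=8

obs 1: x=1 → posterior Beta(13/5, 2)
obs 2: x=0 → posterior Beta(13/5, 3)
obs 3: x=1 → posterior Beta(18/5, 3)
obs 4: x=0 → posterior Beta(18/5, 4)
obs 5: x=1 → posterior Beta(23/5, 4)
obs 6: x=0 → posterior Beta(23/5, 5)
obs 7: x=1 → posterior Beta(28/5, 5)
obs 8: x=1 → posterior Beta(33/5, 5)
obs 9: x=1 → posterior Beta(38/5, 5)
obs 10: x=0 → posterior Beta(38/5, 6)
obs 11: x=0 → posterior Beta(38/5, 7)
obs 12: x=0 → posterior Beta(38/5, 8)
obs 13: x=1 → posterior Beta(43/5, 8)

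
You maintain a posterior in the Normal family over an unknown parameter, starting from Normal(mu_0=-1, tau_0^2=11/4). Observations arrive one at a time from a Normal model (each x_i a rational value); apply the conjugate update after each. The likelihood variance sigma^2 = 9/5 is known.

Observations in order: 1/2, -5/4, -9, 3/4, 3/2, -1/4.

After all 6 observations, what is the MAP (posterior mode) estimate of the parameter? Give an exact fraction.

-1849/1464

obs 1: x=1/2 → posterior Normal(-17/182, 99/91)
obs 2: x=-5/4 → posterior Normal(-309/584, 99/146)
obs 3: x=-9 → posterior Normal(-763/268, 33/67)
obs 4: x=3/4 → posterior Normal(-531/256, 99/256)
obs 5: x=3/2 → posterior Normal(-897/622, 99/311)
obs 6: x=-1/4 → posterior Normal(-1849/1464, 33/122)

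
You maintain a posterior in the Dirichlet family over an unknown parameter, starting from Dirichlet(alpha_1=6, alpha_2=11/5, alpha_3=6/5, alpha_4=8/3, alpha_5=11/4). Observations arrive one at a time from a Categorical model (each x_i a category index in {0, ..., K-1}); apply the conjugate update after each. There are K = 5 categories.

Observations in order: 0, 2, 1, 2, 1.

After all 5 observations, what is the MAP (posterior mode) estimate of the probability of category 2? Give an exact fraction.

obs 1: x=0 → posterior Dirichlet(7, 11/5, 6/5, 8/3, 11/4)
obs 2: x=2 → posterior Dirichlet(7, 11/5, 11/5, 8/3, 11/4)
obs 3: x=1 → posterior Dirichlet(7, 16/5, 11/5, 8/3, 11/4)
obs 4: x=2 → posterior Dirichlet(7, 16/5, 16/5, 8/3, 11/4)
obs 5: x=1 → posterior Dirichlet(7, 21/5, 16/5, 8/3, 11/4)

132/889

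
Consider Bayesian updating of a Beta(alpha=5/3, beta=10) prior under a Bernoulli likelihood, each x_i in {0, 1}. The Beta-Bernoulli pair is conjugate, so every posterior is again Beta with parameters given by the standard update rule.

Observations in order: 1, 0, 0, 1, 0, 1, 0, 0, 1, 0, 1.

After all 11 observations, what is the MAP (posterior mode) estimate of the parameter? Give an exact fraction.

obs 1: x=1 → posterior Beta(8/3, 10)
obs 2: x=0 → posterior Beta(8/3, 11)
obs 3: x=0 → posterior Beta(8/3, 12)
obs 4: x=1 → posterior Beta(11/3, 12)
obs 5: x=0 → posterior Beta(11/3, 13)
obs 6: x=1 → posterior Beta(14/3, 13)
obs 7: x=0 → posterior Beta(14/3, 14)
obs 8: x=0 → posterior Beta(14/3, 15)
obs 9: x=1 → posterior Beta(17/3, 15)
obs 10: x=0 → posterior Beta(17/3, 16)
obs 11: x=1 → posterior Beta(20/3, 16)

17/62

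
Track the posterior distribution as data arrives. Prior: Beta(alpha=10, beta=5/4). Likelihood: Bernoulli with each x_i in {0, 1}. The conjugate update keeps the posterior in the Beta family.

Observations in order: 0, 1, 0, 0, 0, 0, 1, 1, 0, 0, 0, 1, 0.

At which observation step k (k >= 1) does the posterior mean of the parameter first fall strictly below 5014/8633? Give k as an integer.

k = 13

obs 1: x=0 → posterior Beta(10, 9/4)
obs 2: x=1 → posterior Beta(11, 9/4)
obs 3: x=0 → posterior Beta(11, 13/4)
obs 4: x=0 → posterior Beta(11, 17/4)
obs 5: x=0 → posterior Beta(11, 21/4)
obs 6: x=0 → posterior Beta(11, 25/4)
obs 7: x=1 → posterior Beta(12, 25/4)
obs 8: x=1 → posterior Beta(13, 25/4)
obs 9: x=0 → posterior Beta(13, 29/4)
obs 10: x=0 → posterior Beta(13, 33/4)
obs 11: x=0 → posterior Beta(13, 37/4)
obs 12: x=1 → posterior Beta(14, 37/4)
obs 13: x=0 → posterior Beta(14, 41/4)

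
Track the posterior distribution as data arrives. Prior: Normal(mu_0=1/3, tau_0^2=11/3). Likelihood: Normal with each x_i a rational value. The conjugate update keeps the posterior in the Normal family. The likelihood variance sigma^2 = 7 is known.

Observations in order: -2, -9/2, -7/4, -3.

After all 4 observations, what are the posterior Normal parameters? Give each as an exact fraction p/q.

obs 1: x=-2 → posterior Normal(-15/32, 77/32)
obs 2: x=-9/2 → posterior Normal(-3/2, 77/43)
obs 3: x=-7/4 → posterior Normal(-335/216, 77/54)
obs 4: x=-3 → posterior Normal(-467/260, 77/65)

mu_0=-467/260, tau_0^2=77/65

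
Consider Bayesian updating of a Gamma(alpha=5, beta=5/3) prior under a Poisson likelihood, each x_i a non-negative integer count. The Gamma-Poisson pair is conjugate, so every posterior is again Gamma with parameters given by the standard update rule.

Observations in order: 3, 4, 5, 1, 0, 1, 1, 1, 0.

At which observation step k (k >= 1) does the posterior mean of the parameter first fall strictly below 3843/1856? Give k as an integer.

obs 1: x=3 → posterior Gamma(8, 8/3)
obs 2: x=4 → posterior Gamma(12, 11/3)
obs 3: x=5 → posterior Gamma(17, 14/3)
obs 4: x=1 → posterior Gamma(18, 17/3)
obs 5: x=0 → posterior Gamma(18, 20/3)
obs 6: x=1 → posterior Gamma(19, 23/3)
obs 7: x=1 → posterior Gamma(20, 26/3)
obs 8: x=1 → posterior Gamma(21, 29/3)
obs 9: x=0 → posterior Gamma(21, 32/3)

k = 9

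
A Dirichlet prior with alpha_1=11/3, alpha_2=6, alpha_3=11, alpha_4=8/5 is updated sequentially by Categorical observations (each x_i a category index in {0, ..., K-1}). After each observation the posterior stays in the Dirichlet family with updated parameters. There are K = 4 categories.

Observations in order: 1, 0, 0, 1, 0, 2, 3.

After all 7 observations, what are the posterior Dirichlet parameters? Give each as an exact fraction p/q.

alpha_1=20/3, alpha_2=8, alpha_3=12, alpha_4=13/5

obs 1: x=1 → posterior Dirichlet(11/3, 7, 11, 8/5)
obs 2: x=0 → posterior Dirichlet(14/3, 7, 11, 8/5)
obs 3: x=0 → posterior Dirichlet(17/3, 7, 11, 8/5)
obs 4: x=1 → posterior Dirichlet(17/3, 8, 11, 8/5)
obs 5: x=0 → posterior Dirichlet(20/3, 8, 11, 8/5)
obs 6: x=2 → posterior Dirichlet(20/3, 8, 12, 8/5)
obs 7: x=3 → posterior Dirichlet(20/3, 8, 12, 13/5)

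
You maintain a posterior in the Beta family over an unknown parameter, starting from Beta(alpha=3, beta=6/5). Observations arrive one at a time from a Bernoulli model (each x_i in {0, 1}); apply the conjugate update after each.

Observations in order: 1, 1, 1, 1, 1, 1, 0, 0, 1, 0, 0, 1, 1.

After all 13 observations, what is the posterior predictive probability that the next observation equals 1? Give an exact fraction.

obs 1: x=1 → posterior Beta(4, 6/5)
obs 2: x=1 → posterior Beta(5, 6/5)
obs 3: x=1 → posterior Beta(6, 6/5)
obs 4: x=1 → posterior Beta(7, 6/5)
obs 5: x=1 → posterior Beta(8, 6/5)
obs 6: x=1 → posterior Beta(9, 6/5)
obs 7: x=0 → posterior Beta(9, 11/5)
obs 8: x=0 → posterior Beta(9, 16/5)
obs 9: x=1 → posterior Beta(10, 16/5)
obs 10: x=0 → posterior Beta(10, 21/5)
obs 11: x=0 → posterior Beta(10, 26/5)
obs 12: x=1 → posterior Beta(11, 26/5)
obs 13: x=1 → posterior Beta(12, 26/5)

30/43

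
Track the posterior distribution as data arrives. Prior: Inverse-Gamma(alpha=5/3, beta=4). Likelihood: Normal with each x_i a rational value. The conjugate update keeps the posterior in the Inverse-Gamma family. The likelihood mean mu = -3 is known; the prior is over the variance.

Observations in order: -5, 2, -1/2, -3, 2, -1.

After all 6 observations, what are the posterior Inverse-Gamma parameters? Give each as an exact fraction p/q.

alpha=14/3, beta=289/8

obs 1: x=-5 → posterior Inverse-Gamma(13/6, 6)
obs 2: x=2 → posterior Inverse-Gamma(8/3, 37/2)
obs 3: x=-1/2 → posterior Inverse-Gamma(19/6, 173/8)
obs 4: x=-3 → posterior Inverse-Gamma(11/3, 173/8)
obs 5: x=2 → posterior Inverse-Gamma(25/6, 273/8)
obs 6: x=-1 → posterior Inverse-Gamma(14/3, 289/8)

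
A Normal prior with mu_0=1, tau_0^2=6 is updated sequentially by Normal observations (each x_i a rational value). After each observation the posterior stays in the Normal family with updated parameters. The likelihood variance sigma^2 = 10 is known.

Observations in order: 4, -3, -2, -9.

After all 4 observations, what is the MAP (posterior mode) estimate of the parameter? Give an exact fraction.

-25/17

obs 1: x=4 → posterior Normal(17/8, 15/4)
obs 2: x=-3 → posterior Normal(8/11, 30/11)
obs 3: x=-2 → posterior Normal(1/7, 15/7)
obs 4: x=-9 → posterior Normal(-25/17, 30/17)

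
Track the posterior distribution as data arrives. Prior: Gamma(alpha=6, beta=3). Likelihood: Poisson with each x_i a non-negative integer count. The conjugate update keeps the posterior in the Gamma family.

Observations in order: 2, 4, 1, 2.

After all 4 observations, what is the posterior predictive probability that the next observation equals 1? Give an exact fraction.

71213422649145/281474976710656

obs 1: x=2 → posterior Gamma(8, 4)
obs 2: x=4 → posterior Gamma(12, 5)
obs 3: x=1 → posterior Gamma(13, 6)
obs 4: x=2 → posterior Gamma(15, 7)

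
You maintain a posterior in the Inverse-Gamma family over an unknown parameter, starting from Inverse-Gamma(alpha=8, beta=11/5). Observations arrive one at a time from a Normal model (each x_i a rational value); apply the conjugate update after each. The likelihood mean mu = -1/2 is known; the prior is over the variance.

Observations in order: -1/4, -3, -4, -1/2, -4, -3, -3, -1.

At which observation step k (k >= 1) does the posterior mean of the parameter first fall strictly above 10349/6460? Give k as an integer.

k = 5

obs 1: x=-1/4 → posterior Inverse-Gamma(17/2, 357/160)
obs 2: x=-3 → posterior Inverse-Gamma(9, 857/160)
obs 3: x=-4 → posterior Inverse-Gamma(19/2, 1837/160)
obs 4: x=-1/2 → posterior Inverse-Gamma(10, 1837/160)
obs 5: x=-4 → posterior Inverse-Gamma(21/2, 2817/160)
obs 6: x=-3 → posterior Inverse-Gamma(11, 3317/160)
obs 7: x=-3 → posterior Inverse-Gamma(23/2, 3817/160)
obs 8: x=-1 → posterior Inverse-Gamma(12, 3837/160)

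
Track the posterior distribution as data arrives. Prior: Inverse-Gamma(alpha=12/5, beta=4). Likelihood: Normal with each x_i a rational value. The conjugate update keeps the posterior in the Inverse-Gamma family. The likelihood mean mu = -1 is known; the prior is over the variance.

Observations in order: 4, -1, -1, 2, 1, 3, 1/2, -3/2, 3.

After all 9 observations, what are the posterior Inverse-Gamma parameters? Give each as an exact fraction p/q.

obs 1: x=4 → posterior Inverse-Gamma(29/10, 33/2)
obs 2: x=-1 → posterior Inverse-Gamma(17/5, 33/2)
obs 3: x=-1 → posterior Inverse-Gamma(39/10, 33/2)
obs 4: x=2 → posterior Inverse-Gamma(22/5, 21)
obs 5: x=1 → posterior Inverse-Gamma(49/10, 23)
obs 6: x=3 → posterior Inverse-Gamma(27/5, 31)
obs 7: x=1/2 → posterior Inverse-Gamma(59/10, 257/8)
obs 8: x=-3/2 → posterior Inverse-Gamma(32/5, 129/4)
obs 9: x=3 → posterior Inverse-Gamma(69/10, 161/4)

alpha=69/10, beta=161/4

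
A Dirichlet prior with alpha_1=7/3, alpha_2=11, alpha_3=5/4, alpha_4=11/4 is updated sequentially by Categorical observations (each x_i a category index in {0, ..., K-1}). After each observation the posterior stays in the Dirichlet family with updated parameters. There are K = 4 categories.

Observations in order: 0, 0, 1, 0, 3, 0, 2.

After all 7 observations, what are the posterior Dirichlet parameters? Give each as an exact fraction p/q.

alpha_1=19/3, alpha_2=12, alpha_3=9/4, alpha_4=15/4

obs 1: x=0 → posterior Dirichlet(10/3, 11, 5/4, 11/4)
obs 2: x=0 → posterior Dirichlet(13/3, 11, 5/4, 11/4)
obs 3: x=1 → posterior Dirichlet(13/3, 12, 5/4, 11/4)
obs 4: x=0 → posterior Dirichlet(16/3, 12, 5/4, 11/4)
obs 5: x=3 → posterior Dirichlet(16/3, 12, 5/4, 15/4)
obs 6: x=0 → posterior Dirichlet(19/3, 12, 5/4, 15/4)
obs 7: x=2 → posterior Dirichlet(19/3, 12, 9/4, 15/4)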